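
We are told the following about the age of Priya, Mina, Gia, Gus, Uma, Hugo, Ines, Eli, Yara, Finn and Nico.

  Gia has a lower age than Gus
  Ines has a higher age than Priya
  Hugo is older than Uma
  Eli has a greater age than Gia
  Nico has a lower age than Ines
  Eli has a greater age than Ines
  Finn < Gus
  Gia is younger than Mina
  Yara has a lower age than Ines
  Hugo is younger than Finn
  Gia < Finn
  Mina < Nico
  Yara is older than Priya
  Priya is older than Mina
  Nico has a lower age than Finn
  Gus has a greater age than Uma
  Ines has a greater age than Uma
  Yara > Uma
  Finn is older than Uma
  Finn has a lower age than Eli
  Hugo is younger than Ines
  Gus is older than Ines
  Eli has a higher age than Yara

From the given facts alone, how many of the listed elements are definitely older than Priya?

The elements the relations force above Priya are Yara, Ines, Gus, Eli — no chain reaches any other.
That is 4.

4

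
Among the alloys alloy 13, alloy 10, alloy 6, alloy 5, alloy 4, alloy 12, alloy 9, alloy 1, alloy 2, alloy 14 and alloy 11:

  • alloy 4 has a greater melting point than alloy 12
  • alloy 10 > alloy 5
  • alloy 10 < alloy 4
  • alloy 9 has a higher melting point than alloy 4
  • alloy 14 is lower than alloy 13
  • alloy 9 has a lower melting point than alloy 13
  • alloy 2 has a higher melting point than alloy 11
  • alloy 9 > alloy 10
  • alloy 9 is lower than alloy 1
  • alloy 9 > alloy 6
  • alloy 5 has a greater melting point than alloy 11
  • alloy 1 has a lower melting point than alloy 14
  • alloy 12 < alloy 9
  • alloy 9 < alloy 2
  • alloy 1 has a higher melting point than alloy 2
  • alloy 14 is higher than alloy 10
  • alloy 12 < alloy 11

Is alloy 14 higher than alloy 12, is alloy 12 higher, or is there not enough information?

alloy 14

alloy 12 < alloy 11 and alloy 11 < alloy 5 give alloy 12 < alloy 5.
Then alloy 5 < alloy 10 extends the chain to alloy 10.
Then alloy 10 < alloy 4 extends the chain to alloy 4.
With alloy 4 < alloy 9: alloy 12 < alloy 11 < alloy 5 < alloy 10 < alloy 4 < alloy 9.
Then alloy 9 < alloy 2 extends the chain to alloy 2.
Then alloy 2 < alloy 1 extends the chain to alloy 1.
Then alloy 1 < alloy 14 extends the chain to alloy 14.
So alloy 14 is higher.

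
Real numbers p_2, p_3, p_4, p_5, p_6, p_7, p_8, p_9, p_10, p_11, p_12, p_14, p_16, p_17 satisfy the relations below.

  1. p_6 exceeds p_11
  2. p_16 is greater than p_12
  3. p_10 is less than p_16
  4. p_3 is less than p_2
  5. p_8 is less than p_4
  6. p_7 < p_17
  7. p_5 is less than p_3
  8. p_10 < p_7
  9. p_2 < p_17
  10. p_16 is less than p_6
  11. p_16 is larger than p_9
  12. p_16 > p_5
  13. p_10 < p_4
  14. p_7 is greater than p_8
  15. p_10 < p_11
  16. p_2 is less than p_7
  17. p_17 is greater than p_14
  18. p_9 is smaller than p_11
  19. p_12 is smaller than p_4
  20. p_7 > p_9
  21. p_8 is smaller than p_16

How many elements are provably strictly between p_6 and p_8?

1

Chaining upward from p_8 reaches: p_16, p_7, p_17, p_4.
Chaining downward from p_6 reaches: p_5, p_10, p_9, p_11, p_12, p_16.
Strictly between p_8 and p_6 are those in both lists: p_16 — 1 element.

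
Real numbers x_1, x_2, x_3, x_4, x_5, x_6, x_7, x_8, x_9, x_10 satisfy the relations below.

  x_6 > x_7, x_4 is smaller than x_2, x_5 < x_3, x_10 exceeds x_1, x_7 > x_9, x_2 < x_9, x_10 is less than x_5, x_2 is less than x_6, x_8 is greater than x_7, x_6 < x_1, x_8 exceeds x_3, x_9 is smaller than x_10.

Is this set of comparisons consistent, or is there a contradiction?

consistent

The single ordering x_4 < x_2 < x_9 < x_7 < x_6 < x_1 < x_10 < x_5 < x_3 < x_8 satisfies every listed relation, so no contradiction arises.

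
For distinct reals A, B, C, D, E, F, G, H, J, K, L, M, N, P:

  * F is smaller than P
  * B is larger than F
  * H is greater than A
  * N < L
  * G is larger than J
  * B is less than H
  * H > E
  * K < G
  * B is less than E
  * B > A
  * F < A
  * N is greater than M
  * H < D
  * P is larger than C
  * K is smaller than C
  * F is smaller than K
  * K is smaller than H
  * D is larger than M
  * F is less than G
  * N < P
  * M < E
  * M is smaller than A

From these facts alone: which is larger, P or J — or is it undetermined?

undetermined

Following every chain through J: above J we get G.
P is not reached, and no chain runs the other way from P to J.
So the given relations leave the order of J and P undetermined.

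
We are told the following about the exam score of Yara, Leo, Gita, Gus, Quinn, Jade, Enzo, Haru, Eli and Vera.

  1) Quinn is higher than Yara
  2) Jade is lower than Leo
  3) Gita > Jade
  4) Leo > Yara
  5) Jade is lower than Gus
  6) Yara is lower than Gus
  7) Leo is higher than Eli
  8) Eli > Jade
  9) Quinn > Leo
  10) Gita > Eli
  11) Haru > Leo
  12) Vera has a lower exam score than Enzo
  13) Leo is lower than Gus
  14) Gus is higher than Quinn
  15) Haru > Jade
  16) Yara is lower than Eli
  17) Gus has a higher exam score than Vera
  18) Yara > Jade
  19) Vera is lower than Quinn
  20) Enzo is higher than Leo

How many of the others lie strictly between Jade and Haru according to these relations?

Chaining upward from Jade reaches: Yara, Eli, Leo, Quinn, Enzo, Gus, Gita.
Chaining downward from Haru reaches: Yara, Eli, Leo.
Strictly between Jade and Haru are those in both lists: Yara, Eli, Leo — 3 elements.

3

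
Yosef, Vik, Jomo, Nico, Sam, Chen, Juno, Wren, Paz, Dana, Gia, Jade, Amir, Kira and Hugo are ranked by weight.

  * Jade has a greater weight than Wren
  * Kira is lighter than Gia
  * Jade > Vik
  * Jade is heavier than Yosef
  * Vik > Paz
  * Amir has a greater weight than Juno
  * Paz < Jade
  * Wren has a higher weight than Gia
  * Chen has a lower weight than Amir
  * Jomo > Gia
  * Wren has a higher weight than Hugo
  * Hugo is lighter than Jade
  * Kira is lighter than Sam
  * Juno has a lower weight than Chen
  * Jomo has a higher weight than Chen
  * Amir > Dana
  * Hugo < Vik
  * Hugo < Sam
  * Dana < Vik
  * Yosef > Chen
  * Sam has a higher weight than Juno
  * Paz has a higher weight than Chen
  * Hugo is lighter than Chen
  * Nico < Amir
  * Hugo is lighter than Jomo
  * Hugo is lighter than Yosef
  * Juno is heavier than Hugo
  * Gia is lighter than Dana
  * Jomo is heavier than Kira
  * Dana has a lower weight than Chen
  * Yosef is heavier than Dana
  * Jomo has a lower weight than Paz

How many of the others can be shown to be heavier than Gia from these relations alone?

The elements the relations force above Gia are Dana, Chen, Wren, Jomo, Amir, Yosef, Paz, Vik, Jade — no chain reaches any other.
That is 9.

9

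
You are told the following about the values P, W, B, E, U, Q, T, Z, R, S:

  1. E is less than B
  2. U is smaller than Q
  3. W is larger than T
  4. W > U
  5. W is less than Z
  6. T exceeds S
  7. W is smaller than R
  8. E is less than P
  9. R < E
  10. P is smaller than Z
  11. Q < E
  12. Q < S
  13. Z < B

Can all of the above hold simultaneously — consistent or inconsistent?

The single ordering U < Q < S < T < W < R < E < P < Z < B satisfies every listed relation, so no contradiction arises.

consistent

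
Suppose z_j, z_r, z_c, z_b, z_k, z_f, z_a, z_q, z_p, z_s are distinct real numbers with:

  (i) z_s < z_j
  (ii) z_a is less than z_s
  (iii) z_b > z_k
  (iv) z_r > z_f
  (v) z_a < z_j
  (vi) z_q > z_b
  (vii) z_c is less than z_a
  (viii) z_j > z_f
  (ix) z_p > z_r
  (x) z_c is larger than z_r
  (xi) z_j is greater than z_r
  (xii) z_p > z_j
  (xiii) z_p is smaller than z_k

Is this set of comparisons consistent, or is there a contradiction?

The single ordering z_f < z_r < z_c < z_a < z_s < z_j < z_p < z_k < z_b < z_q satisfies every listed relation, so no contradiction arises.

consistent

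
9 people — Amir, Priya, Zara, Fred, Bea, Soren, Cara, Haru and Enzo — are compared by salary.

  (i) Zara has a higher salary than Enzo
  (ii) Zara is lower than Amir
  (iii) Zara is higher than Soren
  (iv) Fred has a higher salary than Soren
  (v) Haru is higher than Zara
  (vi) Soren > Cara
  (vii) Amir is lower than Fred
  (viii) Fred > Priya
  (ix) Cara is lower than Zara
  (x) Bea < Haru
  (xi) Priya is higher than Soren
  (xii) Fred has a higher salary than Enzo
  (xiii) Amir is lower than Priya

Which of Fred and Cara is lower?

Chaining the given relations: Cara < Soren < Zara < Amir < Priya < Fred.
So Cara < Fred; Cara is the lower of the two.

Cara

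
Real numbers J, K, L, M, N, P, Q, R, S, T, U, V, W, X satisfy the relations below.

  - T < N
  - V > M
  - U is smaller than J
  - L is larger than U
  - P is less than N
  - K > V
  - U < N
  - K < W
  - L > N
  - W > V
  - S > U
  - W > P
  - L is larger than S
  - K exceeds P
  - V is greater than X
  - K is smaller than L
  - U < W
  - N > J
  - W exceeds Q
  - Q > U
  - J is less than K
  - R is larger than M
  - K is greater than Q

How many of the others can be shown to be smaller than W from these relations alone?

8

Directly below W: P, U, V, Q, K.
One step further: M, X, J (8 so far).
Nothing else is reachable below W; 8 in all.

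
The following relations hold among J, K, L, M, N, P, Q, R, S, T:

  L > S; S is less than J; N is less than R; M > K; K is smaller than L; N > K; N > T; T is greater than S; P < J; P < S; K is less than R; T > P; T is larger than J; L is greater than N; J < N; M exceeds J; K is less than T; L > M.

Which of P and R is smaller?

P < S and S < J give P < J.
With J < T: P < S < J < T.
With T < N: P < S < J < T < N.
Then N < R extends the chain to R.
So P < R; P is the smaller of the two.

P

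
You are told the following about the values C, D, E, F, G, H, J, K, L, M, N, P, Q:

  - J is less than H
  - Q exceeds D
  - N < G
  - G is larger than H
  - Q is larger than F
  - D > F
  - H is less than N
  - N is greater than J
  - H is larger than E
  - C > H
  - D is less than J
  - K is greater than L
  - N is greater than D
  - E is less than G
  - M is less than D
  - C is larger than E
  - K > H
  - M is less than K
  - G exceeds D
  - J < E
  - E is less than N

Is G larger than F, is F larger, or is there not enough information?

G

Following the relations from F: F < D < J < E < N < G.
So G is larger.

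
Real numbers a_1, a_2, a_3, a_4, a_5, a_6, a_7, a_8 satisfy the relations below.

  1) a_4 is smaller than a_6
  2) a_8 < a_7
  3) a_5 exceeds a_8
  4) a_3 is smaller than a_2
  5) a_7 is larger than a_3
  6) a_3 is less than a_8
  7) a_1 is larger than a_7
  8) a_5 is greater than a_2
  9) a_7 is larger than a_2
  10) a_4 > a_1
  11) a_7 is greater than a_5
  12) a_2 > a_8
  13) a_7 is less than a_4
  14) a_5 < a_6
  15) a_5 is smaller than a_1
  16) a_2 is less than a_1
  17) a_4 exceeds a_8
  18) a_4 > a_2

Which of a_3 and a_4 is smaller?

Chaining the given relations: a_3 < a_8 < a_2 < a_5 < a_7 < a_1 < a_4.
So a_3 < a_4; a_3 is the smaller of the two.

a_3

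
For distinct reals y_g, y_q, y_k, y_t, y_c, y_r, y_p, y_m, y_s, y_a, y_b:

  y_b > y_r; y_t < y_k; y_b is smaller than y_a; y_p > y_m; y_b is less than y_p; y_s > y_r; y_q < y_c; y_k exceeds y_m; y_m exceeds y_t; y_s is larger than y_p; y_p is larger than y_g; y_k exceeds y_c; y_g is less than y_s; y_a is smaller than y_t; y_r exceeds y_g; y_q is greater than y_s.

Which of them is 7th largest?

The consecutive relations fix a unique order: y_g < y_r < y_b < y_a < y_t < y_m < y_p < y_s < y_q < y_c < y_k.
Counting 7 from the largest end gives y_t.

y_t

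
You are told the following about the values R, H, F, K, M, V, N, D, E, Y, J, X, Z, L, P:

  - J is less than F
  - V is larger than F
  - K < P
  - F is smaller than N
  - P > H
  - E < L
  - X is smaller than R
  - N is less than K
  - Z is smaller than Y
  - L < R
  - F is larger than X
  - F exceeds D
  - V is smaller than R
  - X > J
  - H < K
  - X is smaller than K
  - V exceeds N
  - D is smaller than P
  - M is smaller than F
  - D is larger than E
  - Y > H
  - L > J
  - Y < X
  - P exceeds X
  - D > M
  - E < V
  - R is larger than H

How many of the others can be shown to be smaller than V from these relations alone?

Directly below V: E, F, N.
One step further: M, J, D, X (7 so far).
One step further: Y (8 so far).
One step further: H, Z (10 so far).
Nothing else is reachable below V; 10 in all.

10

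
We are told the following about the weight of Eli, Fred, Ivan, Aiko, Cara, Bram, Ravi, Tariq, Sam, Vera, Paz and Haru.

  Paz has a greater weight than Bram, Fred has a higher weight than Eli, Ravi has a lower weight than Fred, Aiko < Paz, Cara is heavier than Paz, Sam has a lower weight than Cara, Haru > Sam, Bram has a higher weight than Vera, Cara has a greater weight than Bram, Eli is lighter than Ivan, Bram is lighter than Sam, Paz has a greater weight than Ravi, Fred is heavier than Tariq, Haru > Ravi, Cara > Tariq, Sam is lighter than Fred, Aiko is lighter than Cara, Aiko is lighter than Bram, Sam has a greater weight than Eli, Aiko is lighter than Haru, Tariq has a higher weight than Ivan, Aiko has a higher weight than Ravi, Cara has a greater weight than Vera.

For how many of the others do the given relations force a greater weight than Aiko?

The elements the relations force above Aiko are Bram, Sam, Paz, Haru, Fred, Cara — no chain reaches any other.
That is 6.

6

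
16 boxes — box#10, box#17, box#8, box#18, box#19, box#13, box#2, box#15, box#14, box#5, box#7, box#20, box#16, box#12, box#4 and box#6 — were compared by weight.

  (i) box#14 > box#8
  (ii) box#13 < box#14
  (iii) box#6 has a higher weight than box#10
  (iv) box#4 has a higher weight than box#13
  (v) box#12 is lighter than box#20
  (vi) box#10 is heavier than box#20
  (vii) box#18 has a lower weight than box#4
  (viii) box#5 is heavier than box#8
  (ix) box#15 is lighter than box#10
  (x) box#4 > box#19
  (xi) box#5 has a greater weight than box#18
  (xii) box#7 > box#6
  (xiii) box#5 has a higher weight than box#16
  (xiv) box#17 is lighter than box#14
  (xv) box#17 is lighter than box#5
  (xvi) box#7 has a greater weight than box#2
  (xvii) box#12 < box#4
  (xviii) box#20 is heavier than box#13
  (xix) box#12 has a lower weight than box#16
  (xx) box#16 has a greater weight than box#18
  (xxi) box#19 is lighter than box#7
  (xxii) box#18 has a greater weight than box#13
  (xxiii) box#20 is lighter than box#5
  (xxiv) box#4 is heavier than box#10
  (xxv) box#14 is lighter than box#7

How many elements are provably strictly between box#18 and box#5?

Chaining upward from box#18 reaches: box#16, box#4.
Chaining downward from box#5 reaches: box#12, box#13, box#20, box#17, box#16, box#8.
Strictly between box#18 and box#5 are those in both lists: box#16 — 1 element.

1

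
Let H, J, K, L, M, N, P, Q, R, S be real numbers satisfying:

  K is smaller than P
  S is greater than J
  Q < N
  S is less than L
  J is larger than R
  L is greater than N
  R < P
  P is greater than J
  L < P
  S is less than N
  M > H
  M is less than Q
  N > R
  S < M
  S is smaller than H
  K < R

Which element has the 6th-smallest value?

M

The consecutive relations fix a unique order: K < R < J < S < H < M < Q < N < L < P.
Counting 6 from the smallest end gives M.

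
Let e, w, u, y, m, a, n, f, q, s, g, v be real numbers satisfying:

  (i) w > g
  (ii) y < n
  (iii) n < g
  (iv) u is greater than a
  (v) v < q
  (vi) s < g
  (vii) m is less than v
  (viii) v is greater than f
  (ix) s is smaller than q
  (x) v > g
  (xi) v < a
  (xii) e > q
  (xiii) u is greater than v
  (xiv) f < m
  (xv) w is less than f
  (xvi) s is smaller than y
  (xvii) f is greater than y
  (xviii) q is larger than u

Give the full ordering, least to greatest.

Each adjacent pair is fixed by a given relation: s < y; y < n; n < g; g < w; w < f; f < m; m < v; v < a; a < u; u < q; q < e. Chaining them end to end gives the full order.

s < y < n < g < w < f < m < v < a < u < q < e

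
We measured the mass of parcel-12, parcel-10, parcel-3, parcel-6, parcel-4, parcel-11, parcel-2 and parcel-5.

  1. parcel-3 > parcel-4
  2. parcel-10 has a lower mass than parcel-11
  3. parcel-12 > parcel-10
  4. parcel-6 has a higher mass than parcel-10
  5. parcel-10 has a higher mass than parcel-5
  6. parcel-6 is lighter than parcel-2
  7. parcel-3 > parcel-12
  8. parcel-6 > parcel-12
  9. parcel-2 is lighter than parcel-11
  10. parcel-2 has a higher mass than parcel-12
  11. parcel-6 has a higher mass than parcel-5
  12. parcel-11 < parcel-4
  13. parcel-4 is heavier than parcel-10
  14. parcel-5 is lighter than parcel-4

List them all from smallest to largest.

The consecutive links are each given: parcel-5 < parcel-10; parcel-10 < parcel-12; parcel-12 < parcel-6; parcel-6 < parcel-2; parcel-2 < parcel-11; parcel-11 < parcel-4; parcel-4 < parcel-3.

parcel-5 < parcel-10 < parcel-12 < parcel-6 < parcel-2 < parcel-11 < parcel-4 < parcel-3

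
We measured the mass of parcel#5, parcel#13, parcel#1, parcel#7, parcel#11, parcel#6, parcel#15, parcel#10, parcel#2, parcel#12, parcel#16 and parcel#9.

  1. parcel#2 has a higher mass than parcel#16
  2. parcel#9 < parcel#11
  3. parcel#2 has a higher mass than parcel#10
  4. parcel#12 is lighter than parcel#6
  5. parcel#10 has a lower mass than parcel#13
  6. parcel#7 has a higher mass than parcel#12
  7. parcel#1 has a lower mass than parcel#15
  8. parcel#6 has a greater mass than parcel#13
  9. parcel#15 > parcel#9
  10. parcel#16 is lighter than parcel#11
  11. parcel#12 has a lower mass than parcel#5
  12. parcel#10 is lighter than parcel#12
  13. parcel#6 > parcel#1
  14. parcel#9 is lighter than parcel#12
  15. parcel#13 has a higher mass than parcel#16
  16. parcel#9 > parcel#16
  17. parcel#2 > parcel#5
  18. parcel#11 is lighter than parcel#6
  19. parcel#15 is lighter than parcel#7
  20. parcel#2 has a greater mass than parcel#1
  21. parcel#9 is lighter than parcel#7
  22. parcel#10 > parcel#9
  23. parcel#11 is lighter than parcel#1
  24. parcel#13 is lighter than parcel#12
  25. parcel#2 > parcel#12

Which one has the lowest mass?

parcel#16

parcel#9 is not least since parcel#16 < parcel#9; parcel#10 is not least since parcel#9 < parcel#10; parcel#13 is not least since parcel#16 < parcel#13; parcel#12 is not least since parcel#13 < parcel#12; parcel#5 is not least since parcel#12 < parcel#5; parcel#11 is not least since parcel#9 < parcel#11; parcel#1 is not least since parcel#11 < parcel#1; parcel#6 is not least since parcel#11 < parcel#6; parcel#2 is not least since parcel#12 < parcel#2; parcel#15 is not least since parcel#1 < parcel#15; parcel#7 is not least since parcel#12 < parcel#7.
Only parcel#16 has nothing below it, so parcel#16 is the lowest mass.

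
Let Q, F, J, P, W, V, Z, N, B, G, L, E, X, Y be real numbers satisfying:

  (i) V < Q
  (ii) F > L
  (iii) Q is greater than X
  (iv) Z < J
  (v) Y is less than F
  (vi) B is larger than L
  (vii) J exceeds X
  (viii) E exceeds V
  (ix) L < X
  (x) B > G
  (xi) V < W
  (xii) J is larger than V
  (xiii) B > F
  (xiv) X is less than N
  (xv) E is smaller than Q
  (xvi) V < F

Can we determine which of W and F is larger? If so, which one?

Following every chain through F: above F we get B; below F we get Y, V, L.
W is not reached, and no chain runs the other way from W to F.
So the given relations leave the order of F and W undetermined.

undetermined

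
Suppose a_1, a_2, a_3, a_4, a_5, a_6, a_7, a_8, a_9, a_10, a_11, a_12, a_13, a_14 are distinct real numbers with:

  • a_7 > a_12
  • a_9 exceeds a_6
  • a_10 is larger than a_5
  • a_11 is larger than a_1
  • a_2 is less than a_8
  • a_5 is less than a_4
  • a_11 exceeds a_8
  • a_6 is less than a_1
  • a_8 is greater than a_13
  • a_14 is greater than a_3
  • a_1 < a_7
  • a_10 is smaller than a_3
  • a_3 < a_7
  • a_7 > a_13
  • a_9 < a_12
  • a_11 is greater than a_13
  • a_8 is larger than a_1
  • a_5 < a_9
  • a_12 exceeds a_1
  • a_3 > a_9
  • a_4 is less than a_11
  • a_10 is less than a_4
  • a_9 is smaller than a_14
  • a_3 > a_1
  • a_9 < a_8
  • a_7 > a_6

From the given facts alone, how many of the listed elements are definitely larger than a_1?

The elements the relations force above a_1 are a_8, a_3, a_14, a_12, a_11, a_7 — no chain reaches any other.
That is 6.

6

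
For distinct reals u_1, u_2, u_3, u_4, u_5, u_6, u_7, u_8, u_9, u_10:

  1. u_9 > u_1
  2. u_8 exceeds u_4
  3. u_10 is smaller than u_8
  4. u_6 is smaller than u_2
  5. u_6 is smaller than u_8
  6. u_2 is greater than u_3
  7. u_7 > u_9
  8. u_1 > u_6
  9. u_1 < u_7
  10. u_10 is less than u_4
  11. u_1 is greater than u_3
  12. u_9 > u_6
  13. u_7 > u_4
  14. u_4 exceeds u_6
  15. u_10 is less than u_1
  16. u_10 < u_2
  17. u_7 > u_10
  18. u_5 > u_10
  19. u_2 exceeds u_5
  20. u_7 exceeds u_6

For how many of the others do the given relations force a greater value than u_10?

7

Directly above u_10: u_5, u_4, u_1, u_2, u_8, u_7.
One step further: u_9 (7 so far).
No other element is forced above u_10 by the given relations, so the count is 7.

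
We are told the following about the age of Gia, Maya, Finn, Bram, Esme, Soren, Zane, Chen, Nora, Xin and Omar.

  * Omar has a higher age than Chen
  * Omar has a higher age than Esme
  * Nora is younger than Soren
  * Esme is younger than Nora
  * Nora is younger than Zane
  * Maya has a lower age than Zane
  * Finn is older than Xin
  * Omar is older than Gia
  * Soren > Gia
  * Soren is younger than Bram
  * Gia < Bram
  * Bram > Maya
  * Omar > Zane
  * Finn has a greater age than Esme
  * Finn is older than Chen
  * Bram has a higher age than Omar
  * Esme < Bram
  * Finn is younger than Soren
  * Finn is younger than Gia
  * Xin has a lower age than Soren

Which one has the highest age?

Chaining downward from Bram: directly below it, Esme, Maya, Gia, Omar, Soren; then Chen, Xin, Nora, Zane, Finn.
That covers every other element, and nothing is given above Bram, so Bram is the highest age.

Bram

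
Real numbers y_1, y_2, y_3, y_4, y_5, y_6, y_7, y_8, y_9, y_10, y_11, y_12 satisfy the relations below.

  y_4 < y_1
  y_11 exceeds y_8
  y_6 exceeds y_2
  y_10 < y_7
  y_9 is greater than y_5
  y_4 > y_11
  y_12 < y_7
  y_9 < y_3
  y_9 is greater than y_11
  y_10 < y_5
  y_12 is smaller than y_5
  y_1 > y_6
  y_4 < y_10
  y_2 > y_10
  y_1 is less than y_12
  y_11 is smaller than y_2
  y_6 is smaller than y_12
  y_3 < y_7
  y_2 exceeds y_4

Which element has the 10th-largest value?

The consecutive relations fix a unique order: y_8 < y_11 < y_4 < y_10 < y_2 < y_6 < y_1 < y_12 < y_5 < y_9 < y_3 < y_7.
Counting 10 from the largest end gives y_4.

y_4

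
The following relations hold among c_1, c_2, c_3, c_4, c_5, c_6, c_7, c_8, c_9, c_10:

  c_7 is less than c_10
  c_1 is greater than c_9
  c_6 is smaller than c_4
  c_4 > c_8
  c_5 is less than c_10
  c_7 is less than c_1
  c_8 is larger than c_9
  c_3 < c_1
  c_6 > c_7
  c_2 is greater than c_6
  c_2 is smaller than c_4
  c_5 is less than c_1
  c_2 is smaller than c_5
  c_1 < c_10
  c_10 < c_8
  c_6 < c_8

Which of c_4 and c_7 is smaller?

c_7 < c_6 and c_6 < c_2 give c_7 < c_2.
With c_2 < c_5: c_7 < c_6 < c_2 < c_5.
Then c_5 < c_1 extends the chain to c_1.
Then c_1 < c_10 extends the chain to c_10.
Then c_10 < c_8 extends the chain to c_8.
With c_8 < c_4: c_7 < c_6 < c_2 < c_5 < c_1 < c_10 < c_8 < c_4.
So c_7 < c_4; c_7 is the smaller of the two.

c_7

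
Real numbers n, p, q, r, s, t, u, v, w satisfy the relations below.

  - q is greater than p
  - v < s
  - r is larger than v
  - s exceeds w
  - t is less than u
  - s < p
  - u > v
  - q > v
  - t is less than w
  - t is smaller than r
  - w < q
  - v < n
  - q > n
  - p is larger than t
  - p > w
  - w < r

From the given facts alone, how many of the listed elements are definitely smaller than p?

4

From p the given relations immediately reach t, w, s.
From those, v — 4 in total.
Nothing else is reachable below p; 4 in all.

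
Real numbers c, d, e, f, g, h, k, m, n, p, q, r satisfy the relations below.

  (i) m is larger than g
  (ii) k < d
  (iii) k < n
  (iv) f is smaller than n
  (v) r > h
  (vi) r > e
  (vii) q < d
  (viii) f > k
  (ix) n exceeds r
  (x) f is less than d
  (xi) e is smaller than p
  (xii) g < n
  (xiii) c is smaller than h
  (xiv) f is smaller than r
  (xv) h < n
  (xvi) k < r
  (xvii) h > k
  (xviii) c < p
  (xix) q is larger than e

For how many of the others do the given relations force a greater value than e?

From e the given relations immediately reach q, p, r.
From those, d, n — 5 in total.
Nothing else is reachable above e; 5 in all.

5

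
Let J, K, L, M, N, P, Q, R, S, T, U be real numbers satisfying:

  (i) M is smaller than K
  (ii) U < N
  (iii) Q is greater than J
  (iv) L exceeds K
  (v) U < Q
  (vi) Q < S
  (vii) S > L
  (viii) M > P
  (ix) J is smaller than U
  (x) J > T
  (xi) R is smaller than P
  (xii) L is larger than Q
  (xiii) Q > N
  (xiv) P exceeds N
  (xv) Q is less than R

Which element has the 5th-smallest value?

Q

The consecutive relations fix a unique order: T < J < U < N < Q < R < P < M < K < L < S.
Counting 5 from the smallest end gives Q.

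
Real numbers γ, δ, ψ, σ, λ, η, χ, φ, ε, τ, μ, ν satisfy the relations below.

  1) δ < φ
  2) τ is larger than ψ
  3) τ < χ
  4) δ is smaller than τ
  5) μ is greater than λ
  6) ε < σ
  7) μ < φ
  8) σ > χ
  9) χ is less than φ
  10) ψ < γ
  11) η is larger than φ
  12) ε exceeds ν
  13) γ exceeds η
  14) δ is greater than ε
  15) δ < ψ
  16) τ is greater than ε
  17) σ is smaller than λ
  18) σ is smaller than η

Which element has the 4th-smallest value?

Piecing the relations together gives one ordering: ν < ε < δ < ψ < τ < χ < σ < λ < μ < φ < η < γ.
Counting 4 from the smallest end gives ψ.

ψ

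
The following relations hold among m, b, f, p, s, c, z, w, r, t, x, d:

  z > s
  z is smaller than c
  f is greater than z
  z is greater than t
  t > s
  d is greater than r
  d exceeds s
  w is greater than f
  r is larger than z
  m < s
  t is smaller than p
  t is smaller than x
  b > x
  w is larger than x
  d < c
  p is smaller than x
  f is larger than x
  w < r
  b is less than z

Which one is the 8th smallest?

Chaining the given pairs: m < s < t < p < x < b < z < f < w < r < d < c.
Counting 8 from the smallest end gives f.

f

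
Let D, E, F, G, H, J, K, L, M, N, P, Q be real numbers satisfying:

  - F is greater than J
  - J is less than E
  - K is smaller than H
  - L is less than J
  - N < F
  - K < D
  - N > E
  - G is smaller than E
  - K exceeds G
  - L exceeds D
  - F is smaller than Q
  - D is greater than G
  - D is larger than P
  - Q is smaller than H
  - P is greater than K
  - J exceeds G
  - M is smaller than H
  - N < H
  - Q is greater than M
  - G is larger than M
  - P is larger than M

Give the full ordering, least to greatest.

M < G < K < P < D < L < J < E < N < F < Q < H

Nothing is placed below M, so it is least; from there M < G; G < K; K < P; P < D; D < L; L < J; J < E; E < N; N < F; F < Q; Q < H, each given directly.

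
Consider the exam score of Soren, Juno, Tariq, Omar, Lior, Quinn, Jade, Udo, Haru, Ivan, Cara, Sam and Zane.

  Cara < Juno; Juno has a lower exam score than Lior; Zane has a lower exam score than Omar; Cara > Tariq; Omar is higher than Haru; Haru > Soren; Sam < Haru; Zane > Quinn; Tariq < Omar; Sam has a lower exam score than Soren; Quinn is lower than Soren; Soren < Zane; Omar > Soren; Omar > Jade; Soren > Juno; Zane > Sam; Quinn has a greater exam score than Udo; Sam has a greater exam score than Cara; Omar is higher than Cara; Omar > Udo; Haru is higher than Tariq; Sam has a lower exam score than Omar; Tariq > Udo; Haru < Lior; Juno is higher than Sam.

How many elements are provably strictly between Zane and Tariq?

4

The relations place Tariq below Zane. An element lies strictly between them when it is forced above Tariq and also forced below Zane.
Above Tariq: {Cara, Sam, Juno, Soren, Haru, Lior, Omar}. Below Zane: {Udo, Cara, Sam, Quinn, Juno, Soren}.
Intersection: {Cara, Sam, Juno, Soren} — 4.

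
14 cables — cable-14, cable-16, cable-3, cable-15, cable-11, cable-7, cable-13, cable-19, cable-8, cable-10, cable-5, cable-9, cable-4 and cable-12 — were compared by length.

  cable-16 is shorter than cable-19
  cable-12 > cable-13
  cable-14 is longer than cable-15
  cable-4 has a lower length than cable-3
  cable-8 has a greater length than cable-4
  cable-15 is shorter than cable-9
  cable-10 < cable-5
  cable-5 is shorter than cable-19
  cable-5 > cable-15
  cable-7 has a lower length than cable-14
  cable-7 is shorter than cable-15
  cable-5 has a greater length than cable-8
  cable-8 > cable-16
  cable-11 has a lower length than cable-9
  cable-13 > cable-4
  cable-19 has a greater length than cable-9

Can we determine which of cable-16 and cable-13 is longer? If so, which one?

undetermined

Following every chain through cable-13: above cable-13 we get cable-12; below cable-13 we get cable-4.
cable-16 is not reached, and no chain runs the other way from cable-16 to cable-13.
So the given relations leave the order of cable-13 and cable-16 undetermined.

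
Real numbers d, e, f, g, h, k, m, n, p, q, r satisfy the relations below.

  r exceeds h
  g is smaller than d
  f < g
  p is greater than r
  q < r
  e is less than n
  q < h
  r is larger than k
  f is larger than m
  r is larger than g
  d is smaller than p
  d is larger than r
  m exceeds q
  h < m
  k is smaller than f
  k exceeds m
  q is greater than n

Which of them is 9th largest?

q

Chaining the given pairs: e < n < q < h < m < k < f < g < r < d < p.
Counting 9 from the largest end gives q.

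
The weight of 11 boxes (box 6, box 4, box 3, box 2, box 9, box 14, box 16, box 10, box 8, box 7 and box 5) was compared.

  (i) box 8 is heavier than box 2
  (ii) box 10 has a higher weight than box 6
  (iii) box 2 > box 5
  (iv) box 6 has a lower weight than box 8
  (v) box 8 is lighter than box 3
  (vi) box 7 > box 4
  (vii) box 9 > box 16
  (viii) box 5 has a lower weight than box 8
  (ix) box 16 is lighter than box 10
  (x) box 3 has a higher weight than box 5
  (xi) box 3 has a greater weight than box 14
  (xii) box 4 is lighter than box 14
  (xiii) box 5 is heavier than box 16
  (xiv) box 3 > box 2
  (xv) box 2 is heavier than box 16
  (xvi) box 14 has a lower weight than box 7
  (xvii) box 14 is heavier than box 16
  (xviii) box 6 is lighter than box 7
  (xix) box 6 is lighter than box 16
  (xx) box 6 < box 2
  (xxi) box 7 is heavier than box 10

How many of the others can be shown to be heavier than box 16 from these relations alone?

8

From box 16 the given relations immediately reach box 5, box 14, box 2, box 9, box 10.
From those, box 8, box 7, box 3 — 8 in total.
No other element is forced above box 16 by the given relations, so the count is 8.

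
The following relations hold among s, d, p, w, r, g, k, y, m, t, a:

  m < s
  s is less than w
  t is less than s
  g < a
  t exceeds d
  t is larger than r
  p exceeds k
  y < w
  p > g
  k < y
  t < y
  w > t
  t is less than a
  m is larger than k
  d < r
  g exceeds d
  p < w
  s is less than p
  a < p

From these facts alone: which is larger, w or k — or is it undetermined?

w

k < m < s < p < w, by transitivity through m, s, p.
So w is larger.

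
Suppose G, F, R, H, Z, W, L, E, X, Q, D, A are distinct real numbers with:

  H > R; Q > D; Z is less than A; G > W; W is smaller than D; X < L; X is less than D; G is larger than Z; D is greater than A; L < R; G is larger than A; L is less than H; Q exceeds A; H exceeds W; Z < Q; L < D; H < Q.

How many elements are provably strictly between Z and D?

The relations place Z below D. An element lies strictly between them when it is forced above Z and also forced below D.
Above Z: {A, G, Q}. Below D: {W, X, A, L}.
Intersection: {A} — 1.

1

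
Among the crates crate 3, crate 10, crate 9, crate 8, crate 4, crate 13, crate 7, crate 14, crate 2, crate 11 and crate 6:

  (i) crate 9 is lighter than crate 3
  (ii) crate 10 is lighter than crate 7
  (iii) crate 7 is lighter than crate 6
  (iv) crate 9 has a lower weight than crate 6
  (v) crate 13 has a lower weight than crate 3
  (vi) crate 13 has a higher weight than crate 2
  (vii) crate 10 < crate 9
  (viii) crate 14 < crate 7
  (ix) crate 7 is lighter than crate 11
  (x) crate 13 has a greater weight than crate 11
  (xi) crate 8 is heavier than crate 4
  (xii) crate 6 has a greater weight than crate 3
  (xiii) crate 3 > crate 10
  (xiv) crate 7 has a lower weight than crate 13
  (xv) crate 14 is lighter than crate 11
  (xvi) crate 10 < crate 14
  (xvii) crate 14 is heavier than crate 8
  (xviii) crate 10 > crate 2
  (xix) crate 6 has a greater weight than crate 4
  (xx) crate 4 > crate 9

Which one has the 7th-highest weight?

The consecutive relations fix a unique order: crate 2 < crate 10 < crate 9 < crate 4 < crate 8 < crate 14 < crate 7 < crate 11 < crate 13 < crate 3 < crate 6.
The 7th largest is crate 8.

crate 8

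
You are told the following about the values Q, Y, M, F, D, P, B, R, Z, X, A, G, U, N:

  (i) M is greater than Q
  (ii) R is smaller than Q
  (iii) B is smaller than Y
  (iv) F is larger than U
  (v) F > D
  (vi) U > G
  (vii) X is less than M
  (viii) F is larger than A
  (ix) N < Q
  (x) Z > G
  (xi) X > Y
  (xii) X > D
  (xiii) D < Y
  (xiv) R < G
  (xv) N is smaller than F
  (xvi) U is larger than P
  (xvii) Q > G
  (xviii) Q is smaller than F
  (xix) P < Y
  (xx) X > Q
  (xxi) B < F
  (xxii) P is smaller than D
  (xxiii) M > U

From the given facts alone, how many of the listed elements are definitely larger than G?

6

Directly above G: Q, Z, U.
One step further: X, M, F (6 so far).
Nothing else is reachable above G; 6 in all.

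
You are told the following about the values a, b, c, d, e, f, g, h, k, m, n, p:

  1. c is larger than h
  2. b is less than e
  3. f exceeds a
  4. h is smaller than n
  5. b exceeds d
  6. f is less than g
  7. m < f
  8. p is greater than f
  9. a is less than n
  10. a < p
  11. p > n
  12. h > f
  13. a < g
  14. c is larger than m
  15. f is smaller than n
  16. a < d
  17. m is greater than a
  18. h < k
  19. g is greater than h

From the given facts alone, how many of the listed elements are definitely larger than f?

From f the given relations immediately reach h, n, p, g.
From those, c, k — 6 in total.
Nothing else is reachable above f; 6 in all.

6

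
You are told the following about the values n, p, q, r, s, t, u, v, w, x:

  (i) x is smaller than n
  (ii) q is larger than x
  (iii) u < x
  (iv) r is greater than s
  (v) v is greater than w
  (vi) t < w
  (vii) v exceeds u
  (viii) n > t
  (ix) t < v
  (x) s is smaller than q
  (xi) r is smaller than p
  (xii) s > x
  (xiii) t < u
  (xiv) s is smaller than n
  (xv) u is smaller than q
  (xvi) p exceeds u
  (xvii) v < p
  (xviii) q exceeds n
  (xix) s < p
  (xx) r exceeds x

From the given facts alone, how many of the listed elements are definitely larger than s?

4

The elements the relations force above s are n, r, p, q — no chain reaches any other.
That is 4.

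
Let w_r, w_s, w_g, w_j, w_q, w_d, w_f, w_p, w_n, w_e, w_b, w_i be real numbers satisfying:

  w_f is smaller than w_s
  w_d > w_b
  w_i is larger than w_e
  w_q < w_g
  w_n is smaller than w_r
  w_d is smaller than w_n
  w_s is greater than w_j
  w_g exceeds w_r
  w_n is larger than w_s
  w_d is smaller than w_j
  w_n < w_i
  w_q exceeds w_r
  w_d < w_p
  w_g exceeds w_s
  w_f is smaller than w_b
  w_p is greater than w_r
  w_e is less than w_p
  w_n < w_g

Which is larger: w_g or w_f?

w_g

w_f < w_b and w_b < w_d give w_f < w_d.
With w_d < w_j: w_f < w_b < w_d < w_j.
Then w_j < w_s extends the chain to w_s.
With w_s < w_n: w_f < w_b < w_d < w_j < w_s < w_n.
With w_n < w_r: w_f < w_b < w_d < w_j < w_s < w_n < w_r.
Then w_r < w_q extends the chain to w_q.
Then w_q < w_g extends the chain to w_g.
So w_f < w_g; w_g is the larger of the two.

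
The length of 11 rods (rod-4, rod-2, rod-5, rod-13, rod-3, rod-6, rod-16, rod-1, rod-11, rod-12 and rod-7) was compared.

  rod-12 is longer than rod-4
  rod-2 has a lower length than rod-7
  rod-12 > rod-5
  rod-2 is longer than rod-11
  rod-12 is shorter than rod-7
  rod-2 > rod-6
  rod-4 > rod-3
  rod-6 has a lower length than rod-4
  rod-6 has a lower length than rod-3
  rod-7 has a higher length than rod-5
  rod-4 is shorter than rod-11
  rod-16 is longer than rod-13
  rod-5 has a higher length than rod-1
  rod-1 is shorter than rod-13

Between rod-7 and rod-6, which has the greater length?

rod-6 < rod-3 and rod-3 < rod-4 give rod-6 < rod-4.
Then rod-4 < rod-11 extends the chain to rod-11.
With rod-11 < rod-2: rod-6 < rod-3 < rod-4 < rod-11 < rod-2.
Then rod-2 < rod-7 extends the chain to rod-7.
So rod-6 < rod-7; rod-7 is the longer of the two.

rod-7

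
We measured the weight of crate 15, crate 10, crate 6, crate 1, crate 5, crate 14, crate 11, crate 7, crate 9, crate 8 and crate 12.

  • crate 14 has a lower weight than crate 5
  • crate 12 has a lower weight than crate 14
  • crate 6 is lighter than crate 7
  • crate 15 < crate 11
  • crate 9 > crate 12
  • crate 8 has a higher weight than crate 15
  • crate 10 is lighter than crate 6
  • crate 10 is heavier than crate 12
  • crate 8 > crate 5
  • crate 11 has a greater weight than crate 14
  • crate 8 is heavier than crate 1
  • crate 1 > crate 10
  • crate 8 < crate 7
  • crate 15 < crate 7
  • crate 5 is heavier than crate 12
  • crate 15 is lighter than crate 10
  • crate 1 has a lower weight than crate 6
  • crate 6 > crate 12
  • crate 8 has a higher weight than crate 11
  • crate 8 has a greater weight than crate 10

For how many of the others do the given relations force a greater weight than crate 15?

From crate 15 the given relations immediately reach crate 11, crate 10, crate 8, crate 7.
From those, crate 1, crate 6 — 6 in total.
Nothing else is reachable above crate 15; 6 in all.

6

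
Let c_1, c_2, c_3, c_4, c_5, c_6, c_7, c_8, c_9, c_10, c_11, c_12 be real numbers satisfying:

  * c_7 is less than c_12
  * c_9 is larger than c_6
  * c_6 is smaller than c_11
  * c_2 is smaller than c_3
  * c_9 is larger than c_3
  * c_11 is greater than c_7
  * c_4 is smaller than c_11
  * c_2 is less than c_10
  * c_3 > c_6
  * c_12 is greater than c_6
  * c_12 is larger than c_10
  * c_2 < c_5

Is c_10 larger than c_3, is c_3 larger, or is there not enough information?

Following every chain through c_10: above c_10 we get c_12; below c_10 we get c_2.
c_3 is not reached, and no chain runs the other way from c_3 to c_10.
So the given relations leave the order of c_10 and c_3 undetermined.

undetermined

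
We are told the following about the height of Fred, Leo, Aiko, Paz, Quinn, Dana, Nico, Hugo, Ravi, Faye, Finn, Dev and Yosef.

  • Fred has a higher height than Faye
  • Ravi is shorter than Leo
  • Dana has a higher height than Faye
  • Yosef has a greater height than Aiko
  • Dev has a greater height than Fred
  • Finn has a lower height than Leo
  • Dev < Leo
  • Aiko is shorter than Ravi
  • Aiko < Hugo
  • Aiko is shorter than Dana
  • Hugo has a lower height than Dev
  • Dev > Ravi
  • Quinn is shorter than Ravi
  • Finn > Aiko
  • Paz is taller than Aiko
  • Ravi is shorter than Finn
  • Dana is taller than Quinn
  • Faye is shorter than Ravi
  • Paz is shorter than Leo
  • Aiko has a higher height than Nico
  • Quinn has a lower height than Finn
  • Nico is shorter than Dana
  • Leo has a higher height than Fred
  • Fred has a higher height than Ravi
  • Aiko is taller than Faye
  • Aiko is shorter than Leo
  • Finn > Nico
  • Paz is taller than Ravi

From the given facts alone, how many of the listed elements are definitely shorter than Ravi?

4

The elements the relations force below Ravi are Nico, Faye, Aiko, Quinn — no chain reaches any other.
That is 4.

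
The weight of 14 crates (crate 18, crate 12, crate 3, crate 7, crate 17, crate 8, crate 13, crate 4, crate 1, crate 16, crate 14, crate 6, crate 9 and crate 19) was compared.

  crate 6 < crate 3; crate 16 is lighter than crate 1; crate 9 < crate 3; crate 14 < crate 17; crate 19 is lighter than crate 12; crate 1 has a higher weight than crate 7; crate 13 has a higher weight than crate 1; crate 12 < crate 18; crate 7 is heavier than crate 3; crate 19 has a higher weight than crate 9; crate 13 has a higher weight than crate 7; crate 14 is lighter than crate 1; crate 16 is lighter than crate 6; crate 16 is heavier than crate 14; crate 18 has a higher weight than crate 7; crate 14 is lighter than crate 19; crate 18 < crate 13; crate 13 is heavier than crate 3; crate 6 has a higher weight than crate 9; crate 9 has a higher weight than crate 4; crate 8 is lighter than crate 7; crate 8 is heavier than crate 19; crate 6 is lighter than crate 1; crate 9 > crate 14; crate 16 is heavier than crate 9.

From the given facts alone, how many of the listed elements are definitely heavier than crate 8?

4

Directly above crate 8: crate 7.
One step further: crate 18, crate 1, crate 13 (4 so far).
Nothing else is reachable above crate 8; 4 in all.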